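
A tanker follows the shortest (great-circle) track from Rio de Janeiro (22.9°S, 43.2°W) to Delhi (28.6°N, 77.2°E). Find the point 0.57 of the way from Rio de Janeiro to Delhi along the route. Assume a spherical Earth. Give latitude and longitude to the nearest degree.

≈ (10°N, 22°E)

Convert each endpoint to a unit vector on the sphere (x = cos φ cos λ, y = cos φ sin λ, z = sin φ).
The central angle between the endpoints is δ = arccos(p₁·p₂) ≈ 2.209 rad (126.6°).
Interpolate at f = 0.57 with slerp weights a = sin((1−f)δ)/sin δ ≈ 1.012, b = sin(fδ)/sin δ ≈ 1.185.
p = a·p₁ + b·p₂ ≈ (0.910, 0.376, 0.173); φ = arcsin(p_z) ≈ 9.97°, λ = atan2(p_y, p_x) ≈ 22.44°.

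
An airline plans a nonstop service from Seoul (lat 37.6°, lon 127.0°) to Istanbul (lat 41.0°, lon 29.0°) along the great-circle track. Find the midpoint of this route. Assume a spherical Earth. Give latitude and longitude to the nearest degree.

The haversine formula gives a central angle δ ≈ 1.248 rad (71.5°) between the endpoints.
Interpolate at f = 1/2 with slerp weights a = sin((1−f)δ)/sin δ ≈ 0.616, b = sin(fδ)/sin δ ≈ 0.616.
p = a·p₁ + b·p₂ ≈ (0.113, 0.615, 0.780); φ = arcsin(p_z) ≈ 51.28°, λ = atan2(p_y, p_x) ≈ 79.60°.

≈ lat 51°, lon 80°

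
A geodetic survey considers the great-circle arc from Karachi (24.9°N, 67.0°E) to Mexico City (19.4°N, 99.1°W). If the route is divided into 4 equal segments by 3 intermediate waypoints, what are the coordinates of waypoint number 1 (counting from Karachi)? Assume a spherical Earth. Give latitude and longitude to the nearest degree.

From cos δ = sin φ₁ sin φ₂ + cos φ₁ cos φ₂ cos Δλ, the central angle is δ ≈ 2.333 rad (133.7°).
Interpolate at f = 1/4 with slerp weights a = sin((1−f)δ)/sin δ ≈ 1.361, b = sin(fδ)/sin δ ≈ 0.762.
p = a·p₁ + b·p₂ ≈ (0.369, 0.427, 0.826); φ = arcsin(p_z) ≈ 55.67°, λ = atan2(p_y, p_x) ≈ 49.18°.

≈ (56°N, 49°E)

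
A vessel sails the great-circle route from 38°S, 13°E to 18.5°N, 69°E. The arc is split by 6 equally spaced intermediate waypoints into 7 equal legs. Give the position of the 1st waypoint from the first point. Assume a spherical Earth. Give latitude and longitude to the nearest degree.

≈ 31°S, 23°E

Convert each endpoint to a unit vector on the sphere (x = cos φ cos λ, y = cos φ sin λ, z = sin φ).
The central angle between the endpoints is δ = arccos(p₁·p₂) ≈ 1.346 rad (77.1°).
Interpolate at f = 1/7 with slerp weights a = sin((1−f)δ)/sin δ ≈ 0.938, b = sin(fδ)/sin δ ≈ 0.196.
p = a·p₁ + b·p₂ ≈ (0.787, 0.340, -0.515); φ = arcsin(p_z) ≈ -31.01°, λ = atan2(p_y, p_x) ≈ 23.36°.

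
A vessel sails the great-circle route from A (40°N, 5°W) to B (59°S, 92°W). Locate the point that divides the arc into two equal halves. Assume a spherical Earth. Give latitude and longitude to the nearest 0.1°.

From cos δ = sin φ₁ sin φ₂ + cos φ₁ cos φ₂ cos Δλ, the central angle is δ ≈ 2.130 rad (122.0°).
Interpolate at f = 1/2 with slerp weights a = sin((1−f)δ)/sin δ ≈ 1.032, b = sin(fδ)/sin δ ≈ 1.032.
p = a·p₁ + b·p₂ ≈ (0.769, -0.600, -0.221); φ = arcsin(p_z) ≈ -12.78°, λ = atan2(p_y, p_x) ≈ -37.97°.

≈ (12.8°S, 38.0°W)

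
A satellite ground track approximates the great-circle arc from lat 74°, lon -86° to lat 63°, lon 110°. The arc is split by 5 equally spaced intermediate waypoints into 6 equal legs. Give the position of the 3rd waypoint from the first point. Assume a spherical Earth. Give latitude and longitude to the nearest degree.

≈ lat 84°, lon 132°

Convert each endpoint to a unit vector on the sphere (x = cos φ cos λ, y = cos φ sin λ, z = sin φ).
The central angle between the endpoints is δ = arccos(p₁·p₂) ≈ 0.743 rad (42.6°).
Interpolate at f = 3/6 with slerp weights a = sin((1−f)δ)/sin δ ≈ 0.537, b = sin(fδ)/sin δ ≈ 0.537.
p = a·p₁ + b·p₂ ≈ (-0.073, 0.081, 0.994); φ = arcsin(p_z) ≈ 83.72°, λ = atan2(p_y, p_x) ≈ 131.90°.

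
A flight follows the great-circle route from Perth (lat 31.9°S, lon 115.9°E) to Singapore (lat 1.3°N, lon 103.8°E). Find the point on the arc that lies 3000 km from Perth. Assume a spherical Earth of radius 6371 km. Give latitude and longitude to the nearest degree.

≈ lat 6°S, lon 106°E

From cos δ = sin φ₁ sin φ₂ + cos φ₁ cos φ₂ cos Δλ, the central angle is δ ≈ 0.613 rad (35.1°). The total great-circle distance is δ·R ≈ 0.613 × 6371 ≈ 3906 km, so the target fraction is f = 3000/3906 ≈ 0.768.
Interpolate at f ≈ 0.768 with slerp weights a = sin((1−f)δ)/sin δ ≈ 0.246, b = sin(fδ)/sin δ ≈ 0.789.
p = a·p₁ + b·p₂ ≈ (-0.279, 0.954, -0.112); φ = arcsin(p_z) ≈ -6.44°, λ = atan2(p_y, p_x) ≈ 106.33°.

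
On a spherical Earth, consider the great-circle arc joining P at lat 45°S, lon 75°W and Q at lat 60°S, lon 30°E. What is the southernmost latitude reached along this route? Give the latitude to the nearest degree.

≈ 66°S

The great circle lies in the plane with unit normal n̂ = (p₁ × p₂)/|p₁ × p₂|.
Here n̂_z ≈ +0.400; the vertex latitude is φ_max = arccos|n̂_z| ≈ 66.4°.
Check via Clairaut: cos φ_max = |cos φ₁| · sin C = cos(45.0°)·sin(145.5°) ≈ 0.400, again giving ≈ 66.4°.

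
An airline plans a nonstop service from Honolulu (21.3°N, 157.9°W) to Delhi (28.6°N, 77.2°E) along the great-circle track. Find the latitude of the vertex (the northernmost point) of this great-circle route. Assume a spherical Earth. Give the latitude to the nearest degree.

The great circle lies in the plane with unit normal n̂ = (p₁ × p₂)/|p₁ × p₂|.
Here n̂_z ≈ -0.702; the vertex latitude is φ_max = arccos|n̂_z| ≈ 45.4°.
Check via Clairaut: cos φ_max = |cos φ₁| · sin C = cos(21.3°)·sin(48.9°) ≈ 0.702, again giving ≈ 45.4°.

≈ 45°N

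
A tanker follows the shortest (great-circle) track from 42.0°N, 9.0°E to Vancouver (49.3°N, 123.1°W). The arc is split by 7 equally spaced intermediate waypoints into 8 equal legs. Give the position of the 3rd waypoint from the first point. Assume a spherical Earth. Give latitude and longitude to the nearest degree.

Write both endpoints as unit vectors p₁, p₂ with components (cos φ cos λ, cos φ sin λ, sin φ).
The central angle between the endpoints is δ = arccos(p₁·p₂) ≈ 1.387 rad (79.5°).
Interpolate at f = 3/8 with slerp weights a = sin((1−f)δ)/sin δ ≈ 0.775, b = sin(fδ)/sin δ ≈ 0.506.
p = a·p₁ + b·p₂ ≈ (0.389, -0.186, 0.902); φ = arcsin(p_z) ≈ 64.45°, λ = atan2(p_y, p_x) ≈ -25.55°.

≈ 64°N, 26°W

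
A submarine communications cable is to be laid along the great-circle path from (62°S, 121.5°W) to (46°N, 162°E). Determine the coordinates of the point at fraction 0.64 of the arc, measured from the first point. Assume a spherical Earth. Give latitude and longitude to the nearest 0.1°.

≈ (6.0°N, 175.1°W)

From cos δ = sin φ₁ sin φ₂ + cos φ₁ cos φ₂ cos Δλ, the central angle is δ ≈ 2.164 rad (124.0°).
Interpolate at f = 0.64 with slerp weights a = sin((1−f)δ)/sin δ ≈ 0.847, b = sin(fδ)/sin δ ≈ 1.185.
p = a·p₁ + b·p₂ ≈ (-0.991, -0.085, 0.104); φ = arcsin(p_z) ≈ 6.00°, λ = atan2(p_y, p_x) ≈ -175.11°.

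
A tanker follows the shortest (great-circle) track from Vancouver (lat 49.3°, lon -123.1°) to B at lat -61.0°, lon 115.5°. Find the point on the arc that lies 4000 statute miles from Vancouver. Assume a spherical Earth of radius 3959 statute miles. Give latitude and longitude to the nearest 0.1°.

From cos δ = sin φ₁ sin φ₂ + cos φ₁ cos φ₂ cos Δλ, the central angle is δ ≈ 2.546 rad (145.9°). The total great-circle distance is δ·R ≈ 2.546 × 3959 ≈ 10079 mi, so the target fraction is f = 4000/10079 ≈ 0.397.
Interpolate at f ≈ 0.397 with slerp weights a = sin((1−f)δ)/sin δ ≈ 1.781, b = sin(fδ)/sin δ ≈ 1.510.
p = a·p₁ + b·p₂ ≈ (-0.949, -0.312, 0.030); φ = arcsin(p_z) ≈ 1.72°, λ = atan2(p_y, p_x) ≈ -161.78°.

≈ lat 1.7°, lon -161.8°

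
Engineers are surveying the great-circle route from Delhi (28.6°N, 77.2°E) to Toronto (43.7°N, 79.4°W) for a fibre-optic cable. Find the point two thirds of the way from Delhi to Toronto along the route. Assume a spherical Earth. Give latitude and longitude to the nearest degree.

≈ 72°N, 37°W

Convert each endpoint to a unit vector on the sphere (x = cos φ cos λ, y = cos φ sin λ, z = sin φ).
The central angle between the endpoints is δ = arccos(p₁·p₂) ≈ 1.825 rad (104.6°).
Interpolate at f = 2/3 with slerp weights a = sin((1−f)δ)/sin δ ≈ 0.591, b = sin(fδ)/sin δ ≈ 0.969.
p = a·p₁ + b·p₂ ≈ (0.244, -0.183, 0.952); φ = arcsin(p_z) ≈ 72.25°, λ = atan2(p_y, p_x) ≈ -36.91°.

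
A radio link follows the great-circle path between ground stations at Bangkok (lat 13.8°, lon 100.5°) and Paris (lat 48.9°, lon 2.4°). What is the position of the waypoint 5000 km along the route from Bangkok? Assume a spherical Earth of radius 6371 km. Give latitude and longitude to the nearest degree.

Convert each endpoint to a unit vector on the sphere (x = cos φ cos λ, y = cos φ sin λ, z = sin φ).
The central angle between the endpoints is δ = arccos(p₁·p₂) ≈ 1.481 rad (84.8°). The total great-circle distance is δ·R ≈ 1.481 × 6371 ≈ 9435 km, so the target fraction is f = 5000/9435 ≈ 0.530.
Interpolate at f ≈ 0.530 with slerp weights a = sin((1−f)δ)/sin δ ≈ 0.644, b = sin(fδ)/sin δ ≈ 0.710.
p = a·p₁ + b·p₂ ≈ (0.352, 0.634, 0.688); φ = arcsin(p_z) ≈ 43.49°, λ = atan2(p_y, p_x) ≈ 60.97°.

≈ lat 43°, lon 61°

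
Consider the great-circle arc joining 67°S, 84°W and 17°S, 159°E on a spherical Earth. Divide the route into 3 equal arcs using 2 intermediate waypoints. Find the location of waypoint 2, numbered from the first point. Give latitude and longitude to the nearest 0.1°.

≈ 42.8°S, 172.0°E

Write both endpoints as unit vectors p₁, p₂ with components (cos φ cos λ, cos φ sin λ, sin φ).
The central angle between the endpoints is δ = arccos(p₁·p₂) ≈ 1.471 rad (84.3°).
Interpolate at f = 2/3 with slerp weights a = sin((1−f)δ)/sin δ ≈ 0.473, b = sin(fδ)/sin δ ≈ 0.835.
p = a·p₁ + b·p₂ ≈ (-0.726, 0.102, -0.680); φ = arcsin(p_z) ≈ -42.83°, λ = atan2(p_y, p_x) ≈ 171.98°.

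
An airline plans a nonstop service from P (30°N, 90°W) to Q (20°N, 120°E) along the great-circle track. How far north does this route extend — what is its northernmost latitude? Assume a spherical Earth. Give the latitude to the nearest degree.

≈ 61°N

The great circle lies in the plane with unit normal n̂ = (p₁ × p₂)/|p₁ × p₂|.
Here n̂_z ≈ -0.481; the vertex latitude is φ_max = arccos|n̂_z| ≈ 61.2°.
Check via Clairaut: cos φ_max = |cos φ₁| · sin C = cos(30.0°)·sin(33.8°) ≈ 0.481, again giving ≈ 61.2°.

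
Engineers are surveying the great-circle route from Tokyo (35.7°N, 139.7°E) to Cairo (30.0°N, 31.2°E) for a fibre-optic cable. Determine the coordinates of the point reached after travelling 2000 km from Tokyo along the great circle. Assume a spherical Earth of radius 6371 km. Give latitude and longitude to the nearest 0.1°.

Write both endpoints as unit vectors p₁, p₂ with components (cos φ cos λ, cos φ sin λ, sin φ).
The central angle between the endpoints is δ = arccos(p₁·p₂) ≈ 1.502 rad (86.1°). The total great-circle distance is δ·R ≈ 1.502 × 6371 ≈ 9570 km, so the target fraction is f = 2000/9570 ≈ 0.209.
Interpolate at f ≈ 0.209 with slerp weights a = sin((1−f)δ)/sin δ ≈ 0.930, b = sin(fδ)/sin δ ≈ 0.310.
p = a·p₁ + b·p₂ ≈ (-0.347, 0.627, 0.697); φ = arcsin(p_z) ≈ 44.22°, λ = atan2(p_y, p_x) ≈ 118.93°.

≈ (44.2°N, 118.9°E)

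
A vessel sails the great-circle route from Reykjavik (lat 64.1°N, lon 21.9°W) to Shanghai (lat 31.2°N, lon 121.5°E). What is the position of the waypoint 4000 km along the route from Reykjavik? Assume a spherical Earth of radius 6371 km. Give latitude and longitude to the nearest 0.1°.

≈ lat 71.4°N, lon 86.1°E

The haversine formula gives a central angle δ ≈ 1.404 rad (80.4°) between the endpoints. The total great-circle distance is δ·R ≈ 1.404 × 6371 ≈ 8945 km, so the target fraction is f = 4000/8945 ≈ 0.447.
Interpolate at f ≈ 0.447 with slerp weights a = sin((1−f)δ)/sin δ ≈ 0.710, b = sin(fδ)/sin δ ≈ 0.596.
p = a·p₁ + b·p₂ ≈ (0.022, 0.319, 0.948); φ = arcsin(p_z) ≈ 71.37°, λ = atan2(p_y, p_x) ≈ 86.11°.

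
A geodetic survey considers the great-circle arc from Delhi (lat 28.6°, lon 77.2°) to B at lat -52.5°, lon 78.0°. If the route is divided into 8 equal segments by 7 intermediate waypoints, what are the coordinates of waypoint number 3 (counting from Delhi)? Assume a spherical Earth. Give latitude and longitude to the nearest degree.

≈ lat -2°, lon 77°

Convert each endpoint to a unit vector on the sphere (x = cos φ cos λ, y = cos φ sin λ, z = sin φ).
The central angle between the endpoints is δ = arccos(p₁·p₂) ≈ 1.416 rad (81.1°).
Interpolate at f = 3/8 with slerp weights a = sin((1−f)δ)/sin δ ≈ 0.783, b = sin(fδ)/sin δ ≈ 0.512.
p = a·p₁ + b·p₂ ≈ (0.217, 0.976, -0.032); φ = arcsin(p_z) ≈ -1.81°, λ = atan2(p_y, p_x) ≈ 77.45°.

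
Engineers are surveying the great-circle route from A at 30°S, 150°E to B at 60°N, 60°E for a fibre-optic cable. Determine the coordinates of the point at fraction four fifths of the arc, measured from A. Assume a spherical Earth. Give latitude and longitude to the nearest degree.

≈ 48°N, 94°E

Write both endpoints as unit vectors p₁, p₂ with components (cos φ cos λ, cos φ sin λ, sin φ).
The central angle between the endpoints is δ = arccos(p₁·p₂) ≈ 2.019 rad (115.7°).
Interpolate at f = 4/5 with slerp weights a = sin((1−f)δ)/sin δ ≈ 0.436, b = sin(fδ)/sin δ ≈ 1.108.
p = a·p₁ + b·p₂ ≈ (-0.050, 0.669, 0.742); φ = arcsin(p_z) ≈ 47.90°, λ = atan2(p_y, p_x) ≈ 94.26°.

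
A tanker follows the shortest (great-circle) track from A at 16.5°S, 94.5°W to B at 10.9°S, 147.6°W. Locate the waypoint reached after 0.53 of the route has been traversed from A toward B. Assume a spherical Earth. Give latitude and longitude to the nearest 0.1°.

≈ 15.1°S, 123.0°W

Convert each endpoint to a unit vector on the sphere (x = cos φ cos λ, y = cos φ sin λ, z = sin φ).
The central angle between the endpoints is δ = arccos(p₁·p₂) ≈ 0.903 rad (51.8°).
Interpolate at f = 0.53 with slerp weights a = sin((1−f)δ)/sin δ ≈ 0.524, b = sin(fδ)/sin δ ≈ 0.587.
p = a·p₁ + b·p₂ ≈ (-0.526, -0.810, -0.260); φ = arcsin(p_z) ≈ -15.06°, λ = atan2(p_y, p_x) ≈ -122.99°.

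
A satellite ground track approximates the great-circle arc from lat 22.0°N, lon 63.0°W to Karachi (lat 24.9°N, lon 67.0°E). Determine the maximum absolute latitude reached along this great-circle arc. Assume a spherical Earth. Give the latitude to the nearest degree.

≈ 46°N

The great circle lies in the plane with unit normal n̂ = (p₁ × p₂)/|p₁ × p₂|.
Here n̂_z ≈ +0.697; the vertex latitude is φ_max = arccos|n̂_z| ≈ 45.8°.
Check via Clairaut: cos φ_max = |cos φ₁| · sin C = cos(22.0°)·sin(48.8°) ≈ 0.697, again giving ≈ 45.8°.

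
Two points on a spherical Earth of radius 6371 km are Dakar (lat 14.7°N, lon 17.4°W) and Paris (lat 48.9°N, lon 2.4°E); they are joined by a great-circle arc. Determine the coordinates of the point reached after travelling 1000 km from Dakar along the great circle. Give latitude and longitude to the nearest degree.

≈ lat 23°N, lon 14°W

Convert each endpoint to a unit vector on the sphere (x = cos φ cos λ, y = cos φ sin λ, z = sin φ).
The central angle between the endpoints is δ = arccos(p₁·p₂) ≈ 0.661 rad (37.9°). The total great-circle distance is δ·R ≈ 0.661 × 6371 ≈ 4210 km, so the target fraction is f = 1000/4210 ≈ 0.238.
Interpolate at f ≈ 0.238 with slerp weights a = sin((1−f)δ)/sin δ ≈ 0.787, b = sin(fδ)/sin δ ≈ 0.255.
p = a·p₁ + b·p₂ ≈ (0.893, -0.221, 0.392); φ = arcsin(p_z) ≈ 23.05°, λ = atan2(p_y, p_x) ≈ -13.87°.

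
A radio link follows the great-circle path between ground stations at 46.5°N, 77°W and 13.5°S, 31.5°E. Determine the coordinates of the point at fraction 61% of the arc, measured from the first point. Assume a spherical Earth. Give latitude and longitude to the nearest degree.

From cos δ = sin φ₁ sin φ₂ + cos φ₁ cos φ₂ cos Δλ, the central angle is δ ≈ 1.962 rad (112.4°).
Interpolate at f = 0.61 with slerp weights a = sin((1−f)δ)/sin δ ≈ 0.750, b = sin(fδ)/sin δ ≈ 1.007.
p = a·p₁ + b·p₂ ≈ (0.951, 0.009, 0.309); φ = arcsin(p_z) ≈ 17.97°, λ = atan2(p_y, p_x) ≈ 0.54°.

≈ 18°N, 1°E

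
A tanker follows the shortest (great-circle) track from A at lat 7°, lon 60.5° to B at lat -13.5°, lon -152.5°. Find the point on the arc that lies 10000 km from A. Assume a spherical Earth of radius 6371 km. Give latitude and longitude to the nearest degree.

≈ lat -14°, lon 149°

Write both endpoints as unit vectors p₁, p₂ with components (cos φ cos λ, cos φ sin λ, sin φ).
The central angle between the endpoints is δ = arccos(p₁·p₂) ≈ 2.564 rad (146.9°). The total great-circle distance is δ·R ≈ 2.564 × 6371 ≈ 16336 km, so the target fraction is f = 10000/16336 ≈ 0.612.
Interpolate at f ≈ 0.612 with slerp weights a = sin((1−f)δ)/sin δ ≈ 1.536, b = sin(fδ)/sin δ ≈ 1.832.
p = a·p₁ + b·p₂ ≈ (-0.829, 0.504, -0.240); φ = arcsin(p_z) ≈ -13.91°, λ = atan2(p_y, p_x) ≈ 148.69°.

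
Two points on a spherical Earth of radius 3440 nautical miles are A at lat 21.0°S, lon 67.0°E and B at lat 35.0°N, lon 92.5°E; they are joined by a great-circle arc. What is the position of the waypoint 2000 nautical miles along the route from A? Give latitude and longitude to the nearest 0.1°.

The haversine formula gives a central angle δ ≈ 1.065 rad (61.0°) between the endpoints. The total great-circle distance is δ·R ≈ 1.065 × 3440 ≈ 3663 nmi, so the target fraction is f = 2000/3663 ≈ 0.546.
Interpolate at f ≈ 0.546 with slerp weights a = sin((1−f)δ)/sin δ ≈ 0.531, b = sin(fδ)/sin δ ≈ 0.628.
p = a·p₁ + b·p₂ ≈ (0.171, 0.970, 0.170); φ = arcsin(p_z) ≈ 9.77°, λ = atan2(p_y, p_x) ≈ 79.98°.

≈ lat 9.8°N, lon 80.0°E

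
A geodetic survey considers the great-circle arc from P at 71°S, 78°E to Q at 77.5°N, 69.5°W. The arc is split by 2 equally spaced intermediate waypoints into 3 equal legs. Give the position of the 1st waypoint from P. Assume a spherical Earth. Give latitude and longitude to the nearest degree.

The haversine formula gives a central angle δ ≈ 2.954 rad (169.3°) between the endpoints.
Interpolate at f = 1/3 with slerp weights a = sin((1−f)δ)/sin δ ≈ 4.953, b = sin(fδ)/sin δ ≈ 4.478.
p = a·p₁ + b·p₂ ≈ (0.675, 0.669, -0.311); φ = arcsin(p_z) ≈ -18.13°, λ = atan2(p_y, p_x) ≈ 44.78°.

≈ 18°S, 45°E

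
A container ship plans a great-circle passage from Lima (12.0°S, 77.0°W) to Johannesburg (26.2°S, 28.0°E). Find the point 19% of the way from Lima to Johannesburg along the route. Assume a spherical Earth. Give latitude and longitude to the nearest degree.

Convert each endpoint to a unit vector on the sphere (x = cos φ cos λ, y = cos φ sin λ, z = sin φ).
The central angle between the endpoints is δ = arccos(p₁·p₂) ≈ 1.707 rad (97.8°).
Interpolate at f = 0.19 with slerp weights a = sin((1−f)δ)/sin δ ≈ 0.991, b = sin(fδ)/sin δ ≈ 0.322.
p = a·p₁ + b·p₂ ≈ (0.473, -0.809, -0.348); φ = arcsin(p_z) ≈ -20.37°, λ = atan2(p_y, p_x) ≈ -59.71°.

≈ 20°S, 60°W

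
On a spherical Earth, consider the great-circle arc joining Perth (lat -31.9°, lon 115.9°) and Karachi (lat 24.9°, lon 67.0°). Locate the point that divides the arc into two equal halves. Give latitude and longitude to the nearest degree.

≈ lat -4°, lon 91°

Write both endpoints as unit vectors p₁, p₂ with components (cos φ cos λ, cos φ sin λ, sin φ).
The central angle between the endpoints is δ = arccos(p₁·p₂) ≈ 1.283 rad (73.5°).
Interpolate at f = 1/2 with slerp weights a = sin((1−f)δ)/sin δ ≈ 0.624, b = sin(fδ)/sin δ ≈ 0.624.
p = a·p₁ + b·p₂ ≈ (-0.010, 0.998, -0.067); φ = arcsin(p_z) ≈ -3.84°, λ = atan2(p_y, p_x) ≈ 90.59°.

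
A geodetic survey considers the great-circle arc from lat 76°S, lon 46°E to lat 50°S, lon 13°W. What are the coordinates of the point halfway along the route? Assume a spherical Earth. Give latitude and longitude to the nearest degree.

≈ lat 65°S, lon 2°E

The haversine formula gives a central angle δ ≈ 0.603 rad (34.6°) between the endpoints.
Interpolate at f = 1/2 with slerp weights a = sin((1−f)δ)/sin δ ≈ 0.524, b = sin(fδ)/sin δ ≈ 0.524.
p = a·p₁ + b·p₂ ≈ (0.416, 0.015, -0.909); φ = arcsin(p_z) ≈ -65.40°, λ = atan2(p_y, p_x) ≈ 2.12°.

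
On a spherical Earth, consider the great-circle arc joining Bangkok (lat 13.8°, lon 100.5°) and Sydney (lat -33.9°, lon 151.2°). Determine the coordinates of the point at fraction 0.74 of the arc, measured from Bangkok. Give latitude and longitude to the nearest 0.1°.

Convert each endpoint to a unit vector on the sphere (x = cos φ cos λ, y = cos φ sin λ, z = sin φ).
The central angle between the endpoints is δ = arccos(p₁·p₂) ≈ 1.184 rad (67.8°).
Interpolate at f = 0.74 with slerp weights a = sin((1−f)δ)/sin δ ≈ 0.327, b = sin(fδ)/sin δ ≈ 0.830.
p = a·p₁ + b·p₂ ≈ (-0.661, 0.644, -0.385); φ = arcsin(p_z) ≈ -22.62°, λ = atan2(p_y, p_x) ≈ 135.75°.

≈ lat -22.6°, lon 135.8°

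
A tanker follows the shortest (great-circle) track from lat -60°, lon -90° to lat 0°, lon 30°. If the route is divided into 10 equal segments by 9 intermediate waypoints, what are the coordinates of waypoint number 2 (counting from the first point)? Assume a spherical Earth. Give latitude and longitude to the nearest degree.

≈ lat -63°, lon -46°

From cos δ = sin φ₁ sin φ₂ + cos φ₁ cos φ₂ cos Δλ, the central angle is δ ≈ 1.823 rad (104.5°).
Interpolate at f = 2/10 with slerp weights a = sin((1−f)δ)/sin δ ≈ 1.026, b = sin(fδ)/sin δ ≈ 0.368.
p = a·p₁ + b·p₂ ≈ (0.319, -0.329, -0.889); φ = arcsin(p_z) ≈ -62.73°, λ = atan2(p_y, p_x) ≈ -45.88°.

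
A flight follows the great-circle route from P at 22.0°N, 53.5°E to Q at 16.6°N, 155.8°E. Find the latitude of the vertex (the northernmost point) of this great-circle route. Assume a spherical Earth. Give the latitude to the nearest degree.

The great circle lies in the plane with unit normal n̂ = (p₁ × p₂)/|p₁ × p₂|.
Here n̂_z ≈ +0.871; the vertex latitude is φ_max = arccos|n̂_z| ≈ 29.4°.
Check via Clairaut: cos φ_max = |cos φ₁| · sin C = cos(22.0°)·sin(70.0°) ≈ 0.871, again giving ≈ 29.4°.

≈ 29°N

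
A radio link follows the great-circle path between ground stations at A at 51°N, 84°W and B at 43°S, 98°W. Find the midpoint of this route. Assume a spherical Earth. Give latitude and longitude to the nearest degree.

Convert each endpoint to a unit vector on the sphere (x = cos φ cos λ, y = cos φ sin λ, z = sin φ).
The central angle between the endpoints is δ = arccos(p₁·p₂) ≈ 1.654 rad (94.8°).
Interpolate at f = 1/2 with slerp weights a = sin((1−f)δ)/sin δ ≈ 0.739, b = sin(fδ)/sin δ ≈ 0.739.
p = a·p₁ + b·p₂ ≈ (-0.027, -0.997, 0.070); φ = arcsin(p_z) ≈ 4.03°, λ = atan2(p_y, p_x) ≈ -91.53°.

≈ 4°N, 92°W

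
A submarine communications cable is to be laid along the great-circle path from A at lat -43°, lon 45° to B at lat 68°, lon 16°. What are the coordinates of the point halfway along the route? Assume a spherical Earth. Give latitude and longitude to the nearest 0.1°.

≈ lat 12.9°, lon 35.3°

From cos δ = sin φ₁ sin φ₂ + cos φ₁ cos φ₂ cos Δλ, the central angle is δ ≈ 1.974 rad (113.1°).
Interpolate at f = 1/2 with slerp weights a = sin((1−f)δ)/sin δ ≈ 0.907, b = sin(fδ)/sin δ ≈ 0.907.
p = a·p₁ + b·p₂ ≈ (0.796, 0.563, 0.222); φ = arcsin(p_z) ≈ 12.85°, λ = atan2(p_y, p_x) ≈ 35.27°.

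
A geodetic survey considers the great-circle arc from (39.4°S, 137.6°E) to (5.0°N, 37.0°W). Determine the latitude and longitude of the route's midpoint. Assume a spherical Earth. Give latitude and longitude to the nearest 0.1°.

≈ (66.5°S, 19.2°W)

Convert each endpoint to a unit vector on the sphere (x = cos φ cos λ, y = cos φ sin λ, z = sin φ).
The central angle between the endpoints is δ = arccos(p₁·p₂) ≈ 2.535 rad (145.3°).
Interpolate at f = 1/2 with slerp weights a = sin((1−f)δ)/sin δ ≈ 1.675, b = sin(fδ)/sin δ ≈ 1.675.
p = a·p₁ + b·p₂ ≈ (0.377, -0.131, -0.917); φ = arcsin(p_z) ≈ -66.49°, λ = atan2(p_y, p_x) ≈ -19.23°.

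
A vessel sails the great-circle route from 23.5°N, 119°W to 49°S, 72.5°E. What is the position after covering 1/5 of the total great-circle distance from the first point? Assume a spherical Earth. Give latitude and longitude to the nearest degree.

≈ 6°S, 127°W

From cos δ = sin φ₁ sin φ₂ + cos φ₁ cos φ₂ cos Δλ, the central angle is δ ≈ 2.669 rad (152.9°).
Interpolate at f = 1/5 with slerp weights a = sin((1−f)δ)/sin δ ≈ 1.857, b = sin(fδ)/sin δ ≈ 1.118.
p = a·p₁ + b·p₂ ≈ (-0.605, -0.790, -0.104); φ = arcsin(p_z) ≈ -5.95°, λ = atan2(p_y, p_x) ≈ -127.46°.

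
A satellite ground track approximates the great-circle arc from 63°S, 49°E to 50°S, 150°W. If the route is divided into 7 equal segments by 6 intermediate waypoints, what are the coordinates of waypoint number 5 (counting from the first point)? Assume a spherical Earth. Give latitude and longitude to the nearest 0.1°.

Write both endpoints as unit vectors p₁, p₂ with components (cos φ cos λ, cos φ sin λ, sin φ).
The central angle between the endpoints is δ = arccos(p₁·p₂) ≈ 1.152 rad (66.0°).
Interpolate at f = 5/7 with slerp weights a = sin((1−f)δ)/sin δ ≈ 0.354, b = sin(fδ)/sin δ ≈ 0.802.
p = a·p₁ + b·p₂ ≈ (-0.341, -0.137, -0.930); φ = arcsin(p_z) ≈ -68.43°, λ = atan2(p_y, p_x) ≈ -158.18°.

≈ 68.4°S, 158.2°W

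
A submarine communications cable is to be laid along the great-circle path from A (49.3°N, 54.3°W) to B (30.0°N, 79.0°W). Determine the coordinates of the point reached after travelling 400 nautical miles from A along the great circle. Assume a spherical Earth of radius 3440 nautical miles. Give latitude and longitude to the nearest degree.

Write both endpoints as unit vectors p₁, p₂ with components (cos φ cos λ, cos φ sin λ, sin φ).
The central angle between the endpoints is δ = arccos(p₁·p₂) ≈ 0.469 rad (26.9°). The total great-circle distance is δ·R ≈ 0.469 × 3440 ≈ 1613 nmi, so the target fraction is f = 400/1613 ≈ 0.248.
Interpolate at f ≈ 0.248 with slerp weights a = sin((1−f)δ)/sin δ ≈ 0.764, b = sin(fδ)/sin δ ≈ 0.257.
p = a·p₁ + b·p₂ ≈ (0.333, -0.623, 0.708); φ = arcsin(p_z) ≈ 45.05°, λ = atan2(p_y, p_x) ≈ -61.86°.

≈ (45°N, 62°W)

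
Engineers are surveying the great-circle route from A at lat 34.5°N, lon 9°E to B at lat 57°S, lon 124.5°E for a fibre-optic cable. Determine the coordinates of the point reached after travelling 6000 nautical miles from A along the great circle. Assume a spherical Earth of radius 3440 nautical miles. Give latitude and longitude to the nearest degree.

Convert each endpoint to a unit vector on the sphere (x = cos φ cos λ, y = cos φ sin λ, z = sin φ).
The central angle between the endpoints is δ = arccos(p₁·p₂) ≈ 2.303 rad (131.9°). The total great-circle distance is δ·R ≈ 2.303 × 3440 ≈ 7921 nmi, so the target fraction is f = 6000/7921 ≈ 0.757.
Interpolate at f ≈ 0.757 with slerp weights a = sin((1−f)δ)/sin δ ≈ 0.712, b = sin(fδ)/sin δ ≈ 1.324.
p = a·p₁ + b·p₂ ≈ (0.171, 0.686, -0.707); φ = arcsin(p_z) ≈ -44.99°, λ = atan2(p_y, p_x) ≈ 75.98°.

≈ lat 45°S, lon 76°E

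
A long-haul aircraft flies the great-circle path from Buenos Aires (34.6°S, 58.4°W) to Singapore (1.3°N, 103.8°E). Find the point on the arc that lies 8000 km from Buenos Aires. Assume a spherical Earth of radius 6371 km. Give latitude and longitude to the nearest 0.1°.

Write both endpoints as unit vectors p₁, p₂ with components (cos φ cos λ, cos φ sin λ, sin φ).
The central angle between the endpoints is δ = arccos(p₁·p₂) ≈ 2.492 rad (142.8°). The total great-circle distance is δ·R ≈ 2.492 × 6371 ≈ 15877 km, so the target fraction is f = 8000/15877 ≈ 0.504.
Interpolate at f ≈ 0.504 with slerp weights a = sin((1−f)δ)/sin δ ≈ 1.562, b = sin(fδ)/sin δ ≈ 1.572.
p = a·p₁ + b·p₂ ≈ (0.299, 0.431, -0.851); φ = arcsin(p_z) ≈ -58.35°, λ = atan2(p_y, p_x) ≈ 55.29°.

≈ (58.4°S, 55.3°E)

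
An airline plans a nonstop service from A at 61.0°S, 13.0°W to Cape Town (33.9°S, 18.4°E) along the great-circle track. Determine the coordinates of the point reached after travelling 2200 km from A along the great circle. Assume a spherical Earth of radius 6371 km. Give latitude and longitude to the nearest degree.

≈ 46°S, 9°E

The haversine formula gives a central angle δ ≈ 0.589 rad (33.8°) between the endpoints. The total great-circle distance is δ·R ≈ 0.589 × 6371 ≈ 3755 km, so the target fraction is f = 2200/3755 ≈ 0.586.
Interpolate at f ≈ 0.586 with slerp weights a = sin((1−f)δ)/sin δ ≈ 0.435, b = sin(fδ)/sin δ ≈ 0.609.
p = a·p₁ + b·p₂ ≈ (0.685, 0.112, -0.720); φ = arcsin(p_z) ≈ -46.05°, λ = atan2(p_y, p_x) ≈ 9.30°.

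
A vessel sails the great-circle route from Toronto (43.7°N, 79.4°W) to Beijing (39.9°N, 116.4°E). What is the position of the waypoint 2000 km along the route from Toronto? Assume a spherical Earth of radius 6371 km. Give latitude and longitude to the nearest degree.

Write both endpoints as unit vectors p₁, p₂ with components (cos φ cos λ, cos φ sin λ, sin φ).
The central angle between the endpoints is δ = arccos(p₁·p₂) ≈ 1.661 rad (95.2°). The total great-circle distance is δ·R ≈ 1.661 × 6371 ≈ 10585 km, so the target fraction is f = 2000/10585 ≈ 0.189.
Interpolate at f ≈ 0.189 with slerp weights a = sin((1−f)δ)/sin δ ≈ 0.979, b = sin(fδ)/sin δ ≈ 0.310.
p = a·p₁ + b·p₂ ≈ (0.024, -0.483, 0.875); φ = arcsin(p_z) ≈ 61.09°, λ = atan2(p_y, p_x) ≈ -87.10°.

≈ (61°N, 87°W)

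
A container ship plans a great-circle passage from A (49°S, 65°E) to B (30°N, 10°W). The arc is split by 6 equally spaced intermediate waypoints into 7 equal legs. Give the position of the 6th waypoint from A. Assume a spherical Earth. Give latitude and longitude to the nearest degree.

Convert each endpoint to a unit vector on the sphere (x = cos φ cos λ, y = cos φ sin λ, z = sin φ).
The central angle between the endpoints is δ = arccos(p₁·p₂) ≈ 1.803 rad (103.3°).
Interpolate at f = 6/7 with slerp weights a = sin((1−f)δ)/sin δ ≈ 0.262, b = sin(fδ)/sin δ ≈ 1.027.
p = a·p₁ + b·p₂ ≈ (0.949, 0.001, 0.316); φ = arcsin(p_z) ≈ 18.43°, λ = atan2(p_y, p_x) ≈ 0.07°.

≈ (18°N, 0°E)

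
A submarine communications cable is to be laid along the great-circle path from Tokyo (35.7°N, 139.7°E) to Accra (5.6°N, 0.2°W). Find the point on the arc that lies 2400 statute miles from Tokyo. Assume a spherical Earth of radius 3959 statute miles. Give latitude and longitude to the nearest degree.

≈ (51°N, 96°E)

The haversine formula gives a central angle δ ≈ 2.167 rad (124.1°) between the endpoints. The total great-circle distance is δ·R ≈ 2.167 × 3959 ≈ 8578 mi, so the target fraction is f = 2400/8578 ≈ 0.280.
Interpolate at f ≈ 0.280 with slerp weights a = sin((1−f)δ)/sin δ ≈ 1.208, b = sin(fδ)/sin δ ≈ 0.688.
p = a·p₁ + b·p₂ ≈ (-0.063, 0.632, 0.772); φ = arcsin(p_z) ≈ 50.55°, λ = atan2(p_y, p_x) ≈ 95.71°.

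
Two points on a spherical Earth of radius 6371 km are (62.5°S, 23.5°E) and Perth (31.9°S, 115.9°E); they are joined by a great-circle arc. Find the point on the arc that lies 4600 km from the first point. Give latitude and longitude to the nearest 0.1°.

≈ (49.5°S, 98.8°E)

Convert each endpoint to a unit vector on the sphere (x = cos φ cos λ, y = cos φ sin λ, z = sin φ).
The central angle between the endpoints is δ = arccos(p₁·p₂) ≈ 1.101 rad (63.1°). The total great-circle distance is δ·R ≈ 1.101 × 6371 ≈ 7017 km, so the target fraction is f = 4600/7017 ≈ 0.656.
Interpolate at f ≈ 0.656 with slerp weights a = sin((1−f)δ)/sin δ ≈ 0.415, b = sin(fδ)/sin δ ≈ 0.741.
p = a·p₁ + b·p₂ ≈ (-0.099, 0.642, -0.760); φ = arcsin(p_z) ≈ -49.46°, λ = atan2(p_y, p_x) ≈ 98.76°.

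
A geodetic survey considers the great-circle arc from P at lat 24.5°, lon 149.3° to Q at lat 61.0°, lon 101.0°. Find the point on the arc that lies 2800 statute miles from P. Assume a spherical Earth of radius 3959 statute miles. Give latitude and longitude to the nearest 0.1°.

≈ lat 56.5°, lon 114.9°

Convert each endpoint to a unit vector on the sphere (x = cos φ cos λ, y = cos φ sin λ, z = sin φ).
The central angle between the endpoints is δ = arccos(p₁·p₂) ≈ 0.855 rad (49.0°). The total great-circle distance is δ·R ≈ 0.855 × 3959 ≈ 3385 mi, so the target fraction is f = 2800/3385 ≈ 0.827.
Interpolate at f ≈ 0.827 with slerp weights a = sin((1−f)δ)/sin δ ≈ 0.195, b = sin(fδ)/sin δ ≈ 0.861.
p = a·p₁ + b·p₂ ≈ (-0.232, 0.500, 0.834); φ = arcsin(p_z) ≈ 56.51°, λ = atan2(p_y, p_x) ≈ 114.91°.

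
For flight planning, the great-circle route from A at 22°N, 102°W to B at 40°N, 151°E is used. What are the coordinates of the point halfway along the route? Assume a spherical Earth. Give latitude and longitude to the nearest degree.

Convert each endpoint to a unit vector on the sphere (x = cos φ cos λ, y = cos φ sin λ, z = sin φ).
The central angle between the endpoints is δ = arccos(p₁·p₂) ≈ 1.538 rad (88.1°).
Interpolate at f = 1/2 with slerp weights a = sin((1−f)δ)/sin δ ≈ 0.696, b = sin(fδ)/sin δ ≈ 0.696.
p = a·p₁ + b·p₂ ≈ (-0.600, -0.373, 0.708); φ = arcsin(p_z) ≈ 45.05°, λ = atan2(p_y, p_x) ≈ -148.17°.

≈ 45°N, 148°W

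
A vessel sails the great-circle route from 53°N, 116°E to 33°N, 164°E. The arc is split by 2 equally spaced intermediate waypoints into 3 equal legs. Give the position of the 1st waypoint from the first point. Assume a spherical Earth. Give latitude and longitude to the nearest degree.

The haversine formula gives a central angle δ ≈ 0.688 rad (39.4°) between the endpoints.
Interpolate at f = 1/3 with slerp weights a = sin((1−f)δ)/sin δ ≈ 0.697, b = sin(fδ)/sin δ ≈ 0.358.
p = a·p₁ + b·p₂ ≈ (-0.473, 0.460, 0.752); φ = arcsin(p_z) ≈ 48.75°, λ = atan2(p_y, p_x) ≈ 135.78°.

≈ 49°N, 136°E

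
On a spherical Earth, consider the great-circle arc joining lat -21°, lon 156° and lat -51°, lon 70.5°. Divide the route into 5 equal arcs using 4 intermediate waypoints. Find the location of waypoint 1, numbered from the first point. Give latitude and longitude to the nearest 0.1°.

≈ lat -31.3°, lon 145.0°

Convert each endpoint to a unit vector on the sphere (x = cos φ cos λ, y = cos φ sin λ, z = sin φ).
The central angle between the endpoints is δ = arccos(p₁·p₂) ≈ 1.240 rad (71.1°).
Interpolate at f = 1/5 with slerp weights a = sin((1−f)δ)/sin δ ≈ 0.885, b = sin(fδ)/sin δ ≈ 0.260.
p = a·p₁ + b·p₂ ≈ (-0.700, 0.490, -0.519); φ = arcsin(p_z) ≈ -31.26°, λ = atan2(p_y, p_x) ≈ 145.02°.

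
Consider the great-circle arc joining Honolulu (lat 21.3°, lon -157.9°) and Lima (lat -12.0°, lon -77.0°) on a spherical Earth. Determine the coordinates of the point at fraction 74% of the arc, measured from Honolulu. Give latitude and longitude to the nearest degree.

≈ lat -3°, lon -98°

The haversine formula gives a central angle δ ≈ 1.502 rad (86.1°) between the endpoints.
Interpolate at f = 0.74 with slerp weights a = sin((1−f)δ)/sin δ ≈ 0.382, b = sin(fδ)/sin δ ≈ 0.899.
p = a·p₁ + b·p₂ ≈ (-0.132, -0.990, -0.048); φ = arcsin(p_z) ≈ -2.76°, λ = atan2(p_y, p_x) ≈ -97.58°.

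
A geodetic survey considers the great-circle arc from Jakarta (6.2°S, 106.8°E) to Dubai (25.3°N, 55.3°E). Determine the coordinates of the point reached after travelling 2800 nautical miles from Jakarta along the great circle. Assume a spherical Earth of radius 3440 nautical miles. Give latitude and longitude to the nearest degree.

The haversine formula gives a central angle δ ≈ 1.032 rad (59.1°) between the endpoints. The total great-circle distance is δ·R ≈ 1.032 × 3440 ≈ 3549 nmi, so the target fraction is f = 2800/3549 ≈ 0.789.
Interpolate at f ≈ 0.789 with slerp weights a = sin((1−f)δ)/sin δ ≈ 0.252, b = sin(fδ)/sin δ ≈ 0.847.
p = a·p₁ + b·p₂ ≈ (0.364, 0.869, 0.335); φ = arcsin(p_z) ≈ 19.56°, λ = atan2(p_y, p_x) ≈ 67.30°.

≈ 20°N, 67°E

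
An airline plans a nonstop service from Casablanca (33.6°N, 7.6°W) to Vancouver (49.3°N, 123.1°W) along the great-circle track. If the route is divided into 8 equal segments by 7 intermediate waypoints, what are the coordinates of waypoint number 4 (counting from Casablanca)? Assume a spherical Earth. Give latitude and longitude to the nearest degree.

≈ 58°N, 54°W

From cos δ = sin φ₁ sin φ₂ + cos φ₁ cos φ₂ cos Δλ, the central angle is δ ≈ 1.384 rad (79.3°).
Interpolate at f = 4/8 with slerp weights a = sin((1−f)δ)/sin δ ≈ 0.649, b = sin(fδ)/sin δ ≈ 0.649.
p = a·p₁ + b·p₂ ≈ (0.305, -0.426, 0.852); φ = arcsin(p_z) ≈ 58.39°, λ = atan2(p_y, p_x) ≈ -54.43°.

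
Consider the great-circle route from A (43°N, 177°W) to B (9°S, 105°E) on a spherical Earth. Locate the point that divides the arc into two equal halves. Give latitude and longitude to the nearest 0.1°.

Write both endpoints as unit vectors p₁, p₂ with components (cos φ cos λ, cos φ sin λ, sin φ).
The central angle between the endpoints is δ = arccos(p₁·p₂) ≈ 1.527 rad (87.5°).
Interpolate at f = 1/2 with slerp weights a = sin((1−f)δ)/sin δ ≈ 0.692, b = sin(fδ)/sin δ ≈ 0.692.
p = a·p₁ + b·p₂ ≈ (-0.683, 0.634, 0.364); φ = arcsin(p_z) ≈ 21.33°, λ = atan2(p_y, p_x) ≈ 137.11°.

≈ (21.3°N, 137.1°E)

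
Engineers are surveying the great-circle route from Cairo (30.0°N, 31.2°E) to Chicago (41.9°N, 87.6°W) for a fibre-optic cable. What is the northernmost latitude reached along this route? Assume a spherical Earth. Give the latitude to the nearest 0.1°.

≈ 55.6°N

The great circle lies in the plane with unit normal n̂ = (p₁ × p₂)/|p₁ × p₂|.
Here n̂_z ≈ -0.565; the vertex latitude is φ_max = arccos|n̂_z| ≈ 55.6°.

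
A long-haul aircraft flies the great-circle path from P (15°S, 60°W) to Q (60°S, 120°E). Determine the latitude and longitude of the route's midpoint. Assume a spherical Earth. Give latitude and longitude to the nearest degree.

Convert each endpoint to a unit vector on the sphere (x = cos φ cos λ, y = cos φ sin λ, z = sin φ).
The central angle between the endpoints is δ = arccos(p₁·p₂) ≈ 1.833 rad (105.0°).
Interpolate at f = 1/2 with slerp weights a = sin((1−f)δ)/sin δ ≈ 0.821, b = sin(fδ)/sin δ ≈ 0.821.
p = a·p₁ + b·p₂ ≈ (0.191, -0.331, -0.924); φ = arcsin(p_z) ≈ -67.50°, λ = atan2(p_y, p_x) ≈ -60.00°.

≈ (68°S, 60°W)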